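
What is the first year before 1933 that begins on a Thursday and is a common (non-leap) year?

Jan 1 advances by 2 weekdays after a leap year and by 1 after a common year.
1933: Jan 1 is Sunday.
1932: Friday (leap)
1931: Thursday
1931 begins on a Thursday and is a common year.

1931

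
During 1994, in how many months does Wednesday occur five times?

A month of length L has five Wednesdays iff its first Wednesday is on day ≤ L−28 (so day 1–3 in a 31-day month, 1–2 in a 30-day month, day 1 in a leap February).
Checking each month of 1994: Jan starts Sat (31d); Feb starts Tue (28d); Mar starts Tue (31d) ✓; Apr starts Fri (30d); May starts Sun (31d); Jun starts Wed (30d) ✓; Jul starts Fri (31d); Aug starts Mon (31d) ✓; Sep starts Thu (30d); Oct starts Sat (31d); Nov starts Tue (30d) ✓; Dec starts Thu (31d).
Five-Wednesday months: March, June, August, November → 4.

4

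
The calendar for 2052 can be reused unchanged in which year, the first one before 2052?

Two years share a calendar iff Jan 1 falls on the same weekday and both are leap or both are common. 2052: Jan 1 is Monday, leap year.
2051: Jan 1 Sunday, common
2050: Jan 1 Saturday, common
2049: Jan 1 Friday, common
2048: Jan 1 Wednesday, leap
2047: Jan 1 Tuesday, common
2046: Jan 1 Monday, common
2045: Jan 1 Sunday, common
2044: Jan 1 Friday, leap
2043: Jan 1 Thursday, common
2042: Jan 1 Wednesday, common
2041: Jan 1 Tuesday, common
2040: Jan 1 Sunday, leap
2039: Jan 1 Saturday, common
2038: Jan 1 Friday, common
2037: Jan 1 Thursday, common
2036: Jan 1 Tuesday, leap
2035: Jan 1 Monday, common
2034: Jan 1 Sunday, common
2033: Jan 1 Saturday, common
2032: Jan 1 Thursday, leap
2031: Jan 1 Wednesday, common
2030: Jan 1 Tuesday, common
2029: Jan 1 Monday, common
2028: Jan 1 Saturday, leap
2027: Jan 1 Friday, common
2026: Jan 1 Thursday, common
2025: Jan 1 Wednesday, common
2024: Jan 1 Monday, leap
2024 matches on both conditions.

2024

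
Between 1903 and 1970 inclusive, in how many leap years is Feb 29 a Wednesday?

Leap years in 1903–1970: 17 of them.
Feb 29 weekday advances by 5 (mod 7) from one leap year to the next four years later (or differs when a century non-leap intervenes).
Leap-day weekdays: 1904:Mon 1908:Sat 1912:Thu 1916:Tue 1920:Sun 1924:Fri 1928:Wed✓ 1932:Mon 1936:Sat 1940:Thu 1944:Tue 1948:Sun 1952:Fri 1956:Wed✓ 1960:Mon 1964:Sat 1968:Thu
Wednesday: 1928, 1956 → 2.

2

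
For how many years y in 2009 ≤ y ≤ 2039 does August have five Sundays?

August has 31 days; it has five Sundays when Sunday falls among the first (month-length − 28) days — i.e. when August 1 is one of Sunday/Saturday/Friday.
August 1 by year: 2009:Sat✓ 2010:Sun✓ 2011:Mon 2012:Wed 2013:Thu 2014:Fri✓ 2015:Sat✓ 2016:Mon 2017:Tue 2018:Wed 2019:Thu 2020:Sat✓ 2021:Sun✓ 2022:Mon 2023:Tue 2024:Thu 2025:Fri✓ 2026:Sat✓ 2027:Sun✓ 2028:Tue 2029:Wed 2030:Thu 2031:Fri✓ 2032:Sun✓ 2033:Mon 2034:Tue 2035:Wed 2036:Fri✓ 2037:Sat✓ 2038:Sun✓ 2039:Mon
Years with five Sundays: 2009, 2010, 2014, 2015, 2020, 2021, 2025, 2026, 2027, 2031, 2032, 2036, 2037, 2038 → 14.

14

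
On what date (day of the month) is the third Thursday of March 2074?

March 1, 2074 is a Thursday, so the first Thursday is the 1st.
The third Thursday is 1 + 14 = 15.

15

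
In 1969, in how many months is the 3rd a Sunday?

1

Check the 3rd of each month of 1969: Jan 3: Fri, Feb 3: Mon, Mar 3: Mon, Apr 3: Thu, May 3: Sat, Jun 3: Tue, Jul 3: Thu, Aug 3: Sun, Sep 3: Wed, Oct 3: Fri, Nov 3: Mon, Dec 3: Wed.
Sunday occurs in August — 1 month.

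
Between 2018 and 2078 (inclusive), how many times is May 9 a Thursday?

Track May 9's weekday year by year (advancing +1, or +2 across a Feb 29):
  2018: Wed  2019: Thu (+1) ✓  2020: Sat (+2)  2021: Sun (+1)  2022: Mon (+1)
  2023: Tue (+1)  2024: Thu (+2) ✓  2025: Fri (+1)  2026: Sat (+1)  2027: Sun (+1)
  2028: Tue (+2)  2029: Wed (+1)  2030: Thu (+1) ✓  2031: Fri (+1)  … (33 more years) …
  2065: Sat (+1)  2066: Sun (+1)  2067: Mon (+1)  2068: Wed (+2)  2069: Thu (+1) ✓
  2070: Fri (+1)  2071: Sat (+1)  2072: Mon (+2)  2073: Tue (+1)  2074: Wed (+1)
  2075: Thu (+1) ✓  2076: Sat (+2)  2077: Sun (+1)  2078: Mon (+1)
Thursday years: 2019, 2024, 2030, 2041, 2047, 2052, 2058, 2069, 2075 — 9 in total.

9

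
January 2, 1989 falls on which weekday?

Monday

January 1, 1989 is a Sunday.
January 2 is day 2 of the year, i.e. 1 days after Jan 1.
1 mod 7 = 1, so advance 1 weekday from Sunday: Monday.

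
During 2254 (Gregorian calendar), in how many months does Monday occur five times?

A month of length L has five Mondays iff its first Monday is on day ≤ L−28 (so day 1–3 in a 31-day month, 1–2 in a 30-day month, day 1 in a leap February).
Checking each month of 2254: Jan starts Sun (31d) ✓; Feb starts Wed (28d); Mar starts Wed (31d); Apr starts Sat (30d); May starts Mon (31d) ✓; Jun starts Thu (30d); Jul starts Sat (31d) ✓; Aug starts Tue (31d); Sep starts Fri (30d); Oct starts Sun (31d) ✓; Nov starts Wed (30d); Dec starts Fri (31d).
Five-Monday months: January, May, July, October → 4.

4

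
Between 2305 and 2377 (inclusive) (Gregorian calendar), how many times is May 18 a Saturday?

11

Track May 18's weekday year by year (advancing +1, or +2 across a Feb 29):
  2305: Thu  2306: Fri (+1)  2307: Sat (+1) ✓  2308: Mon (+2)  2309: Tue (+1)
  2310: Wed (+1)  2311: Thu (+1)  2312: Sat (+2) ✓  2313: Sun (+1)  2314: Mon (+1)
  2315: Tue (+1)  2316: Thu (+2)  2317: Fri (+1)  2318: Sat (+1) ✓  … (45 more years) …
  2364: Mon (+2)  2365: Tue (+1)  2366: Wed (+1)  2367: Thu (+1)  2368: Sat (+2) ✓
  2369: Sun (+1)  2370: Mon (+1)  2371: Tue (+1)  2372: Thu (+2)  2373: Fri (+1)
  2374: Sat (+1) ✓  2375: Sun (+1)  2376: Tue (+2)  2377: Wed (+1)
Saturday years: 2307, 2312, 2318, 2329, 2335, 2340, 2346, 2357, 2363, 2368, 2374 — 11 in total.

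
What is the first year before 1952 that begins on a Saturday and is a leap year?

Jan 1 advances by 2 weekdays after a leap year and by 1 after a common year.
1952: Jan 1 is Tuesday (leap).
1951: Monday
1950: Sunday
1949: Saturday
1948: Thursday (leap)
1947: Wednesday
1946: Tuesday
1945: Monday
1944: Saturday (leap)
1944 begins on a Saturday and is a leap year.

1944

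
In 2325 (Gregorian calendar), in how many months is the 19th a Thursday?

Check the 19th of each month of 2325: Jan 19: Mon, Feb 19: Thu, Mar 19: Thu, Apr 19: Sun, May 19: Tue, Jun 19: Fri, Jul 19: Sun, Aug 19: Wed, Sep 19: Sat, Oct 19: Mon, Nov 19: Thu, Dec 19: Sat.
Thursday occurs in February, March, November — 3 months.

3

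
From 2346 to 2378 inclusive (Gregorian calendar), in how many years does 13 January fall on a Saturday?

Track 13 January's weekday year by year (advancing +1, or +2 across a Feb 29):
  2346: Sun  2347: Mon (+1)  2348: Tue (+1)  2349: Thu (+2)  2350: Fri (+1)
  2351: Sat (+1) ✓  2352: Sun (+1)  2353: Tue (+2)  2354: Wed (+1)  2355: Thu (+1)
  2356: Fri (+1)  2357: Sun (+2)  2358: Mon (+1)  2359: Tue (+1)  … (5 more years) …
  2365: Wed (+2)  2366: Thu (+1)  2367: Fri (+1)  2368: Sat (+1) ✓  2369: Mon (+2)
  2370: Tue (+1)  2371: Wed (+1)  2372: Thu (+1)  2373: Sat (+2) ✓  2374: Sun (+1)
  2375: Mon (+1)  2376: Tue (+1)  2377: Thu (+2)  2378: Fri (+1)
Saturday years: 2351, 2362, 2368, 2373 — 4 in total.

4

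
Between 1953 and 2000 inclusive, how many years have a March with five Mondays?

March has 31 days; it has five Mondays when Monday falls among the first (month-length − 28) days — i.e. when March 1 is one of Monday/Sunday/Saturday.
March 1 by year: 1953:Sun✓ 1954:Mon✓ 1955:Tue 1956:Thu 1957:Fri 1958:Sat✓ 1959:Sun✓ 1960:Tue 1961:Wed 1962:Thu 1963:Fri 1964:Sun✓ 1965:Mon✓ 1966:Tue 1967:Wed …(18 more)… 1986:Sat✓ 1987:Sun✓ 1988:Tue 1989:Wed 1990:Thu 1991:Fri 1992:Sun✓ 1993:Mon✓ 1994:Tue 1995:Wed 1996:Fri 1997:Sat✓ 1998:Sun✓ 1999:Mon✓ 2000:Wed
Years with five Mondays: 1953, 1954, 1958, 1959, 1964, 1965, 1969, 1970, 1971, 1975, 1976, 1980, 1981, 1982, 1986, 1987, 1992, 1993, 1997, 1998, 1999 → 21.

21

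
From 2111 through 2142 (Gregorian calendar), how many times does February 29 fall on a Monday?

Leap years in 2111–2142: 8 of them.
Feb 29 weekday advances by 5 (mod 7) from one leap year to the next four years later (or differs when a century non-leap intervenes).
Leap-day weekdays: 2112:Mon✓ 2116:Sat 2120:Thu 2124:Tue 2128:Sun 2132:Fri 2136:Wed 2140:Mon✓
Monday: 2112, 2140 → 2.

2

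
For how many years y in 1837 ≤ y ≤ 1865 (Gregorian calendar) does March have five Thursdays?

13

March has 31 days; it has five Thursdays when Thursday falls among the first (month-length − 28) days — i.e. when March 1 is one of Thursday/Wednesday/Tuesday.
March 1 by year: 1837:Wed✓ 1838:Thu✓ 1839:Fri 1840:Sun 1841:Mon 1842:Tue✓ 1843:Wed✓ 1844:Fri 1845:Sat 1846:Sun 1847:Mon 1848:Wed✓ 1849:Thu✓ 1850:Fri 1851:Sat 1852:Mon 1853:Tue✓ 1854:Wed✓ 1855:Thu✓ 1856:Sat 1857:Sun 1858:Mon 1859:Tue✓ 1860:Thu✓ 1861:Fri 1862:Sat 1863:Sun 1864:Tue✓ 1865:Wed✓
Years with five Thursdays: 1837, 1838, 1842, 1843, 1848, 1849, 1853, 1854, 1855, 1859, 1860, 1864, 1865 → 13.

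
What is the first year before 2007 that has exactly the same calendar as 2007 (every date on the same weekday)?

Two years share a calendar iff Jan 1 falls on the same weekday and both are leap or both are common. 2007: Jan 1 is Monday, common year.
2006: Jan 1 Sunday, common
2005: Jan 1 Saturday, common
2004: Jan 1 Thursday, leap
2003: Jan 1 Wednesday, common
2002: Jan 1 Tuesday, common
2001: Jan 1 Monday, common
2001 matches on both conditions.

2001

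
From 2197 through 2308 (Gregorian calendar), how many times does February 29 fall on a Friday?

Leap years in 2197–2308: 26 of them.
Feb 29 weekday advances by 5 (mod 7) from one leap year to the next four years later (or differs when a century non-leap intervenes).
Leap-day weekdays: 2204:Wed 2208:Mon 2212:Sat 2216:Thu 2220:Tue 2224:Sun 2228:Fri✓ 2232:Wed 2236:Mon 2240:Sat 2244:Thu 2248:Tue 2252:Sun 2256:Fri✓ 2260:Wed 2264:Mon 2268:Sat 2272:Thu 2276:Tue 2280:Sun 2284:Fri✓ 2288:Wed 2292:Mon 2296:Sat 2304:Mon 2308:Sat
Friday: 2228, 2256, 2284 → 3.

3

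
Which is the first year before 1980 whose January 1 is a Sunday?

Jan 1 advances by 2 weekdays after a leap year and by 1 after a common year.
1980: Jan 1 is Tuesday (leap).
1979: Monday
1978: Sunday
1978 begins on a Sunday

1978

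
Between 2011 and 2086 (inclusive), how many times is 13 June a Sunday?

Track 13 June's weekday year by year (advancing +1, or +2 across a Feb 29):
  2011: Mon  2012: Wed (+2)  2013: Thu (+1)  2014: Fri (+1)  2015: Sat (+1)
  2016: Mon (+2)  2017: Tue (+1)  2018: Wed (+1)  2019: Thu (+1)  2020: Sat (+2)
  2021: Sun (+1) ✓  2022: Mon (+1)  2023: Tue (+1)  2024: Thu (+2)  … (48 more years) …
  2073: Tue (+1)  2074: Wed (+1)  2075: Thu (+1)  2076: Sat (+2)  2077: Sun (+1) ✓
  2078: Mon (+1)  2079: Tue (+1)  2080: Thu (+2)  2081: Fri (+1)  2082: Sat (+1)
  2083: Sun (+1) ✓  2084: Tue (+2)  2085: Wed (+1)  2086: Thu (+1)
Sunday years: 2021, 2027, 2032, 2038, 2049, 2055, 2060, 2066, 2077, 2083 — 10 in total.

10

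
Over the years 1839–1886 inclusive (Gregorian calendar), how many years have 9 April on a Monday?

6

Track 9 April's weekday year by year (advancing +1, or +2 across a Feb 29):
  1839: Tue  1840: Thu (+2)  1841: Fri (+1)  1842: Sat (+1)  1843: Sun (+1)
  1844: Tue (+2)  1845: Wed (+1)  1846: Thu (+1)  1847: Fri (+1)  1848: Sun (+2)
  1849: Mon (+1) ✓  1850: Tue (+1)  1851: Wed (+1)  1852: Fri (+2)  … (20 more years) …
  1873: Wed (+1)  1874: Thu (+1)  1875: Fri (+1)  1876: Sun (+2)  1877: Mon (+1) ✓
  1878: Tue (+1)  1879: Wed (+1)  1880: Fri (+2)  1881: Sat (+1)  1882: Sun (+1)
  1883: Mon (+1) ✓  1884: Wed (+2)  1885: Thu (+1)  1886: Fri (+1)
Monday years: 1849, 1855, 1860, 1866, 1877, 1883 — 6 in total.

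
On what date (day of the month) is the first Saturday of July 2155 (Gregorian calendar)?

July 1, 2155 is a Tuesday, so the first Saturday is the 5th.
The first Saturday is 5 + 0 = 5.

5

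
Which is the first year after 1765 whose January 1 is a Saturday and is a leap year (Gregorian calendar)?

Jan 1 advances by 2 weekdays after a leap year and by 1 after a common year.
1765: Jan 1 is Tuesday.
1766: Wednesday
1767: Thursday
1768: Friday (leap)
1769: Sunday
1770: Monday
1771: Tuesday
1772: Wednesday (leap)
1773: Friday
1774: Saturday
1775: Sunday
1776: Monday (leap)
1777: Wednesday
1778: Thursday
1779: Friday
1780: Saturday (leap)
1780 begins on a Saturday and is a leap year.

1780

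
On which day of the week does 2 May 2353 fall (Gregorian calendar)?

January 1, 2353 is a Thursday.
May 2 is day 122 of the year, i.e. 121 days after Jan 1.
121 mod 7 = 2, so advance 2 weekdays from Thursday: Saturday.

Saturday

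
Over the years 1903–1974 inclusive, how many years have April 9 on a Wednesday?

Track April 9's weekday year by year (advancing +1, or +2 across a Feb 29):
  1903: Thu  1904: Sat (+2)  1905: Sun (+1)  1906: Mon (+1)  1907: Tue (+1)
  1908: Thu (+2)  1909: Fri (+1)  1910: Sat (+1)  1911: Sun (+1)  1912: Tue (+2)
  1913: Wed (+1) ✓  1914: Thu (+1)  1915: Fri (+1)  1916: Sun (+2)  … (44 more years) …
  1961: Sun (+1)  1962: Mon (+1)  1963: Tue (+1)  1964: Thu (+2)  1965: Fri (+1)
  1966: Sat (+1)  1967: Sun (+1)  1968: Tue (+2)  1969: Wed (+1) ✓  1970: Thu (+1)
  1971: Fri (+1)  1972: Sun (+2)  1973: Mon (+1)  1974: Tue (+1)
Wednesday years: 1913, 1919, 1924, 1930, 1941, 1947, 1952, 1958, 1969 — 9 in total.

9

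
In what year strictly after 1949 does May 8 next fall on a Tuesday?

1951

From one year to the next, a fixed date's weekday advances by 1, or by 2 when a Feb 29 lies between the two dates.
1949: May 8 is Sunday.
1950: Monday (+1)
1951: Tuesday (+1)
May 8 falls on a Tuesday in 1951.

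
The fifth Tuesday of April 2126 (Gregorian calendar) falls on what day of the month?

30

April 1, 2126 is a Monday, so the first Tuesday is the 2nd.
The fifth Tuesday is 2 + 28 = 30.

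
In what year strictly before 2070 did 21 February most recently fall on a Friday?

2059

From one year to the next, a fixed date's weekday advances by 1, or by 2 when a Feb 29 lies between the two dates.
2070: February 21 is Friday.
2069: Thursday (−1)
2068: Tuesday (−2)
2067: Monday (−1)
2066: Sunday (−1)
2065: Saturday (−1)
2064: Thursday (−2)
2063: Wednesday (−1)
2062: Tuesday (−1)
2061: Monday (−1)
2060: Saturday (−2)
2059: Friday (−1)
21 February falls on a Friday in 2059.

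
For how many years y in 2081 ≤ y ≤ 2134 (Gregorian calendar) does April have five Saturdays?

April has 30 days; it has five Saturdays when Saturday falls among the first (month-length − 28) days — i.e. when April 1 is one of Saturday/Friday.
April 1 by year: 2081:Tue 2082:Wed 2083:Thu 2084:Sat✓ 2085:Sun 2086:Mon 2087:Tue 2088:Thu 2089:Fri✓ 2090:Sat✓ 2091:Sun 2092:Tue 2093:Wed 2094:Thu 2095:Fri✓ …(24 more)… 2120:Mon 2121:Tue 2122:Wed 2123:Thu 2124:Sat✓ 2125:Sun 2126:Mon 2127:Tue 2128:Thu 2129:Fri✓ 2130:Sat✓ 2131:Sun 2132:Tue 2133:Wed 2134:Thu
Years with five Saturdays: 2084, 2089, 2090, 2095, 2101, 2102, 2107, 2112, 2113, 2118, 2119, 2124, 2129, 2130 → 14.

14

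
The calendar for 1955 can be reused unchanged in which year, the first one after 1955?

1966

Two years share a calendar iff Jan 1 falls on the same weekday and both are leap or both are common. 1955: Jan 1 is Saturday, common year.
1956: Jan 1 Sunday, leap
1957: Jan 1 Tuesday, common
1958: Jan 1 Wednesday, common
1959: Jan 1 Thursday, common
1960: Jan 1 Friday, leap
1961: Jan 1 Sunday, common
1962: Jan 1 Monday, common
1963: Jan 1 Tuesday, common
1964: Jan 1 Wednesday, leap
1965: Jan 1 Friday, common
1966: Jan 1 Saturday, common
1966 matches on both conditions.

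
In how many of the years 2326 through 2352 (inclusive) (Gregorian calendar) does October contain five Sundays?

October has 31 days; it has five Sundays when Sunday falls among the first (month-length − 28) days — i.e. when October 1 is one of Sunday/Saturday/Friday.
October 1 by year: 2326:Fri✓ 2327:Sat✓ 2328:Mon 2329:Tue 2330:Wed 2331:Thu 2332:Sat✓ 2333:Sun✓ 2334:Mon 2335:Tue 2336:Thu 2337:Fri✓ 2338:Sat✓ 2339:Sun✓ 2340:Tue 2341:Wed 2342:Thu 2343:Fri✓ 2344:Sun✓ 2345:Mon 2346:Tue 2347:Wed 2348:Fri✓ 2349:Sat✓ 2350:Sun✓ 2351:Mon 2352:Wed
Years with five Sundays: 2326, 2327, 2332, 2333, 2337, 2338, 2339, 2343, 2344, 2348, 2349, 2350 → 12.

12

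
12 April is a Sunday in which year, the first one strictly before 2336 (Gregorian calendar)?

2331

From one year to the next, a fixed date's weekday advances by 1, or by 2 when a Feb 29 lies between the two dates.
2336: April 12 is Sunday.
2335: Friday (−2)
2334: Thursday (−1)
2333: Wednesday (−1)
2332: Tuesday (−1)
2331: Sunday (−2)
12 April falls on a Sunday in 2331.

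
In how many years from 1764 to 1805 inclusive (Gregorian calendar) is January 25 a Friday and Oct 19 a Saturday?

Check each year's weekday for January 25 and Oct 19:
  1764: Wed/Fri  1765: Fri/Sat ✓  1766: Sat/Sun  1767: Sun/Mon  1768: Mon/Wed  1769: Wed/Thu  1770: Thu/Fri  1771: Fri/Sat ✓  1772: Sat/Mon  1773: Mon/Tue  1774: Tue/Wed  1775: Wed/Thu  1776: Thu/Sat  1777: Sat/Sun  …(14 more)…  1792: Wed/Fri  1793: Fri/Sat ✓  1794: Sat/Sun  1795: Sun/Mon  1796: Mon/Wed  1797: Wed/Thu  1798: Thu/Fri  1799: Fri/Sat ✓  1800: Sat/Sun  1801: Sun/Mon  1802: Mon/Tue  1803: Tue/Wed  1804: Wed/Fri  1805: Fri/Sat ✓
Both conditions hold in: 1765, 1771, 1782, 1793, 1799, 1805 — 6.

6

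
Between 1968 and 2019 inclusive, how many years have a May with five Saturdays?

22

May has 31 days; it has five Saturdays when Saturday falls among the first (month-length − 28) days — i.e. when May 1 is one of Saturday/Friday/Thursday.
May 1 by year: 1968:Wed 1969:Thu✓ 1970:Fri✓ 1971:Sat✓ 1972:Mon 1973:Tue 1974:Wed 1975:Thu✓ 1976:Sat✓ 1977:Sun 1978:Mon 1979:Tue 1980:Thu✓ 1981:Fri✓ 1982:Sat✓ …(22 more)… 2005:Sun 2006:Mon 2007:Tue 2008:Thu✓ 2009:Fri✓ 2010:Sat✓ 2011:Sun 2012:Tue 2013:Wed 2014:Thu✓ 2015:Fri✓ 2016:Sun 2017:Mon 2018:Tue 2019:Wed
Years with five Saturdays: 1969, 1970, 1971, 1975, 1976, 1980, 1981, 1982, 1986, 1987, 1992, 1993, 1997, 1998, 1999, 2003, 2004, 2008, 2009, 2010, 2014, 2015 → 22.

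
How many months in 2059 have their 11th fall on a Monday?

Check the 11th of each month of 2059: Jan 11: Sat, Feb 11: Tue, Mar 11: Tue, Apr 11: Fri, May 11: Sun, Jun 11: Wed, Jul 11: Fri, Aug 11: Mon, Sep 11: Thu, Oct 11: Sat, Nov 11: Tue, Dec 11: Thu.
Monday occurs in August — 1 month.

1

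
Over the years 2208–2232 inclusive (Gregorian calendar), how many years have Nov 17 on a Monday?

Track Nov 17's weekday year by year (advancing +1, or +2 across a Feb 29):
  2208: Thu  2209: Fri (+1)  2210: Sat (+1)  2211: Sun (+1)  2212: Tue (+2)
  2213: Wed (+1)  2214: Thu (+1)  2215: Fri (+1)  2216: Sun (+2)  2217: Mon (+1) ✓
  2218: Tue (+1)  2219: Wed (+1)  2220: Fri (+2)  2221: Sat (+1)  2222: Sun (+1)
  2223: Mon (+1) ✓  2224: Wed (+2)  2225: Thu (+1)  2226: Fri (+1)  2227: Sat (+1)
  2228: Mon (+2) ✓  2229: Tue (+1)  2230: Wed (+1)  2231: Thu (+1)  2232: Sat (+2)
Monday years: 2217, 2223, 2228 — 3 in total.

3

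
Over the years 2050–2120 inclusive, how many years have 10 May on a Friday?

Track 10 May's weekday year by year (advancing +1, or +2 across a Feb 29):
  2050: Tue  2051: Wed (+1)  2052: Fri (+2) ✓  2053: Sat (+1)  2054: Sun (+1)
  2055: Mon (+1)  2056: Wed (+2)  2057: Thu (+1)  2058: Fri (+1) ✓  2059: Sat (+1)
  2060: Mon (+2)  2061: Tue (+1)  2062: Wed (+1)  2063: Thu (+1)  … (43 more years) …
  2107: Tue (+1)  2108: Thu (+2)  2109: Fri (+1) ✓  2110: Sat (+1)  2111: Sun (+1)
  2112: Tue (+2)  2113: Wed (+1)  2114: Thu (+1)  2115: Fri (+1) ✓  2116: Sun (+2)
  2117: Mon (+1)  2118: Tue (+1)  2119: Wed (+1)  2120: Fri (+2) ✓
Friday years: 2052, 2058, 2069, 2075, 2080, 2086, 2097, 2109, 2115, 2120 — 10 in total.

10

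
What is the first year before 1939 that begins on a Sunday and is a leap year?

Jan 1 advances by 2 weekdays after a leap year and by 1 after a common year.
1939: Jan 1 is Sunday.
1938: Saturday
1937: Friday
1936: Wednesday (leap)
1935: Tuesday
1934: Monday
1933: Sunday
1932: Friday (leap)
1931: Thursday
1930: Wednesday
1929: Tuesday
1928: Sunday (leap)
1928 begins on a Sunday and is a leap year.

1928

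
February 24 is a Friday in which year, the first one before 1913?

1911

From one year to the next, a fixed date's weekday advances by 1, or by 2 when a Feb 29 lies between the two dates.
1913: February 24 is Monday.
1912: Saturday (−2)
1911: Friday (−1)
February 24 falls on a Friday in 1911.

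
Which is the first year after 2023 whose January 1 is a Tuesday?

Jan 1 advances by 2 weekdays after a leap year and by 1 after a common year.
2023: Jan 1 is Sunday.
2024: Monday (leap)
2025: Wednesday
2026: Thursday
2027: Friday
2028: Saturday (leap)
2029: Monday
2030: Tuesday
2030 begins on a Tuesday

2030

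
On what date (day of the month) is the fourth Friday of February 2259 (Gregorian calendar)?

February 1, 2259 is a Tuesday, so the first Friday is the 4th.
The fourth Friday is 4 + 21 = 25.

25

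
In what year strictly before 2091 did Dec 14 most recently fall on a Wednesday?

From one year to the next, a fixed date's weekday advances by 1, or by 2 when a Feb 29 lies between the two dates.
2091: December 14 is Friday.
2090: Thursday (−1)
2089: Wednesday (−1)
Dec 14 falls on a Wednesday in 2089.

2089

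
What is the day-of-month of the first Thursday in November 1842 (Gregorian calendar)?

November 1, 1842 is a Tuesday, so the first Thursday is the 3rd.
The first Thursday is 3 + 0 = 3.

3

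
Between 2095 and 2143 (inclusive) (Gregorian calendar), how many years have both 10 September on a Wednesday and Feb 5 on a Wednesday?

Check each year's weekday for 10 September and Feb 5:
  2095: Sat/Sat  2096: Mon/Sun  2097: Tue/Tue  2098: Wed/Wed ✓  2099: Thu/Thu  2100: Fri/Fri  2101: Sat/Sat  2102: Sun/Sun  2103: Mon/Mon  2104: Wed/Tue  2105: Thu/Thu  2106: Fri/Fri  2107: Sat/Sat  2108: Mon/Sun  …(21 more)…  2130: Sun/Sun  2131: Mon/Mon  2132: Wed/Tue  2133: Thu/Thu  2134: Fri/Fri  2135: Sat/Sat  2136: Mon/Sun  2137: Tue/Tue  2138: Wed/Wed ✓  2139: Thu/Thu  2140: Sat/Fri  2141: Sun/Sun  2142: Mon/Mon  2143: Tue/Tue
Both conditions hold in: 2098, 2110, 2121, 2127, 2138 — 5.

5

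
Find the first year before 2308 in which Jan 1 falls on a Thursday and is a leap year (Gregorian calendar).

Jan 1 advances by 2 weekdays after a leap year and by 1 after a common year.
2308: Jan 1 is Wednesday (leap).
2307: Tuesday
2306: Monday
2305: Sunday
2304: Friday (leap)
2303: Thursday
2302: Wednesday
2301: Tuesday
2300: Monday
2299: Sunday
2298: Saturday
2297: Friday
2296: Wednesday (leap)
2295: Tuesday
2294: Monday
2293: Sunday
2292: Friday (leap)
2291: Thursday
2290: Wednesday
2289: Tuesday
2288: Sunday (leap)
2287: Saturday
2286: Friday
2285: Thursday
2284: Tuesday (leap)
2283: Monday
2282: Sunday
2281: Saturday
2280: Thursday (leap)
2280 begins on a Thursday and is a leap year.

2280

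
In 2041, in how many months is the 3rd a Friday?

Check the 3rd of each month of 2041: Jan 3: Thu, Feb 3: Sun, Mar 3: Sun, Apr 3: Wed, May 3: Fri, Jun 3: Mon, Jul 3: Wed, Aug 3: Sat, Sep 3: Tue, Oct 3: Thu, Nov 3: Sun, Dec 3: Tue.
Friday occurs in May — 1 month.

1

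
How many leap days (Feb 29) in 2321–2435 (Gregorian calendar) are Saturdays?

Leap years in 2321–2435: 28 of them.
Feb 29 weekday advances by 5 (mod 7) from one leap year to the next four years later (or differs when a century non-leap intervenes).
Leap-day weekdays: 2324:Fri 2328:Wed 2332:Mon 2336:Sat✓ 2340:Thu 2344:Tue 2348:Sun 2352:Fri 2356:Wed 2360:Mon 2364:Sat✓ 2368:Thu 2372:Tue 2376:Sun 2380:Fri 2384:Wed 2388:Mon 2392:Sat✓ 2396:Thu 2400:Tue 2404:Sun 2408:Fri 2412:Wed 2416:Mon 2420:Sat✓ 2424:Thu 2428:Tue 2432:Sun
Saturday: 2336, 2364, 2392, 2420 → 4.

4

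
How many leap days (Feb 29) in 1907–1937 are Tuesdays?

Leap years in 1907–1937: 8 of them.
Feb 29 weekday advances by 5 (mod 7) from one leap year to the next four years later (or differs when a century non-leap intervenes).
Leap-day weekdays: 1908:Sat 1912:Thu 1916:Tue✓ 1920:Sun 1924:Fri 1928:Wed 1932:Mon 1936:Sat
Tuesday: 1916 → 1.

1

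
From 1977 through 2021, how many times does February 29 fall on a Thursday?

1

Leap years in 1977–2021: 11 of them.
Feb 29 weekday advances by 5 (mod 7) from one leap year to the next four years later (or differs when a century non-leap intervenes).
Leap-day weekdays: 1980:Fri 1984:Wed 1988:Mon 1992:Sat 1996:Thu✓ 2000:Tue 2004:Sun 2008:Fri 2012:Wed 2016:Mon 2020:Sat
Thursday: 1996 → 1.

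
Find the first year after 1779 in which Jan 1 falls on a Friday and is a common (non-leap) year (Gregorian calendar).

1790

Jan 1 advances by 2 weekdays after a leap year and by 1 after a common year.
1779: Jan 1 is Friday.
1780: Saturday (leap)
1781: Monday
1782: Tuesday
1783: Wednesday
1784: Thursday (leap)
1785: Saturday
1786: Sunday
1787: Monday
1788: Tuesday (leap)
1789: Thursday
1790: Friday
1790 begins on a Friday and is a common year.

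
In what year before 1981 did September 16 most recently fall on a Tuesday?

From one year to the next, a fixed date's weekday advances by 1, or by 2 when a Feb 29 lies between the two dates.
1981: September 16 is Wednesday.
1980: Tuesday (−1)
September 16 falls on a Tuesday in 1980.

1980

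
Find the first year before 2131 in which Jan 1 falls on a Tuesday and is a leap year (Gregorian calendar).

Jan 1 advances by 2 weekdays after a leap year and by 1 after a common year.
2131: Jan 1 is Monday.
2130: Sunday
2129: Saturday
2128: Thursday (leap)
2127: Wednesday
2126: Tuesday
2125: Monday
2124: Saturday (leap)
2123: Friday
2122: Thursday
2121: Wednesday
2120: Monday (leap)
2119: Sunday
2118: Saturday
2117: Friday
2116: Wednesday (leap)
2115: Tuesday
2114: Monday
2113: Sunday
2112: Friday (leap)
2111: Thursday
2110: Wednesday
2109: Tuesday
2108: Sunday (leap)
2107: Saturday
2106: Friday
2105: Thursday
2104: Tuesday (leap)
2104 begins on a Tuesday and is a leap year.

2104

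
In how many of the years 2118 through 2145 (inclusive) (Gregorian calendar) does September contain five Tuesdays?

September has 30 days; it has five Tuesdays when Tuesday falls among the first (month-length − 28) days — i.e. when September 1 is one of Tuesday/Monday.
September 1 by year: 2118:Thu 2119:Fri 2120:Sun 2121:Mon✓ 2122:Tue✓ 2123:Wed 2124:Fri 2125:Sat 2126:Sun 2127:Mon✓ 2128:Wed 2129:Thu 2130:Fri 2131:Sat 2132:Mon✓ 2133:Tue✓ 2134:Wed 2135:Thu 2136:Sat 2137:Sun 2138:Mon✓ 2139:Tue✓ 2140:Thu 2141:Fri 2142:Sat 2143:Sun 2144:Tue✓ 2145:Wed
Years with five Tuesdays: 2121, 2122, 2127, 2132, 2133, 2138, 2139, 2144 → 8.

8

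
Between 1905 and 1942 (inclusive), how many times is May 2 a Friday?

5

Track May 2's weekday year by year (advancing +1, or +2 across a Feb 29):
  1905: Tue  1906: Wed (+1)  1907: Thu (+1)  1908: Sat (+2)  1909: Sun (+1)
  1910: Mon (+1)  1911: Tue (+1)  1912: Thu (+2)  1913: Fri (+1) ✓  1914: Sat (+1)
  1915: Sun (+1)  1916: Tue (+2)  1917: Wed (+1)  1918: Thu (+1)  … (10 more years) …
  1929: Thu (+1)  1930: Fri (+1) ✓  1931: Sat (+1)  1932: Mon (+2)  1933: Tue (+1)
  1934: Wed (+1)  1935: Thu (+1)  1936: Sat (+2)  1937: Sun (+1)  1938: Mon (+1)
  1939: Tue (+1)  1940: Thu (+2)  1941: Fri (+1) ✓  1942: Sat (+1)
Friday years: 1913, 1919, 1924, 1930, 1941 — 5 in total.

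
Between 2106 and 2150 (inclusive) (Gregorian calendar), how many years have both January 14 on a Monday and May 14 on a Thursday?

Check each year's weekday for January 14 and May 14:
  2106: Thu/Fri  2107: Fri/Sat  2108: Sat/Mon  2109: Mon/Tue  2110: Tue/Wed  2111: Wed/Thu  2112: Thu/Sat  2113: Sat/Sun  2114: Sun/Mon  2115: Mon/Tue  2116: Tue/Thu  2117: Thu/Fri  2118: Fri/Sat  2119: Sat/Sun  …(17 more)…  2137: Mon/Tue  2138: Tue/Wed  2139: Wed/Thu  2140: Thu/Sat  2141: Sat/Sun  2142: Sun/Mon  2143: Mon/Tue  2144: Tue/Thu  2145: Thu/Fri  2146: Fri/Sat  2147: Sat/Sun  2148: Sun/Tue  2149: Tue/Wed  2150: Wed/Thu
Both conditions hold in: no year — 0.

0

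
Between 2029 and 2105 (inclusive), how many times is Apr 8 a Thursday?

11

Track Apr 8's weekday year by year (advancing +1, or +2 across a Feb 29):
  2029: Sun  2030: Mon (+1)  2031: Tue (+1)  2032: Thu (+2) ✓  2033: Fri (+1)
  2034: Sat (+1)  2035: Sun (+1)  2036: Tue (+2)  2037: Wed (+1)  2038: Thu (+1) ✓
  2039: Fri (+1)  2040: Sun (+2)  2041: Mon (+1)  2042: Tue (+1)  … (49 more years) …
  2092: Tue (+2)  2093: Wed (+1)  2094: Thu (+1) ✓  2095: Fri (+1)  2096: Sun (+2)
  2097: Mon (+1)  2098: Tue (+1)  2099: Wed (+1)  2100: Thu (+1) ✓  2101: Fri (+1)
  2102: Sat (+1)  2103: Sun (+1)  2104: Tue (+2)  2105: Wed (+1)
Thursday years: 2032, 2038, 2049, 2055, 2060, 2066, 2077, 2083, 2088, 2094, 2100 — 11 in total.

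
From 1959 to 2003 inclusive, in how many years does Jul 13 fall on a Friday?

6

Track Jul 13's weekday year by year (advancing +1, or +2 across a Feb 29):
  1959: Mon  1960: Wed (+2)  1961: Thu (+1)  1962: Fri (+1) ✓  1963: Sat (+1)
  1964: Mon (+2)  1965: Tue (+1)  1966: Wed (+1)  1967: Thu (+1)  1968: Sat (+2)
  1969: Sun (+1)  1970: Mon (+1)  1971: Tue (+1)  1972: Thu (+2)  … (17 more years) …
  1990: Fri (+1) ✓  1991: Sat (+1)  1992: Mon (+2)  1993: Tue (+1)  1994: Wed (+1)
  1995: Thu (+1)  1996: Sat (+2)  1997: Sun (+1)  1998: Mon (+1)  1999: Tue (+1)
  2000: Thu (+2)  2001: Fri (+1) ✓  2002: Sat (+1)  2003: Sun (+1)
Friday years: 1962, 1973, 1979, 1984, 1990, 2001 — 6 in total.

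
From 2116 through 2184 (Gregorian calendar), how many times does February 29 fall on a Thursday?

Leap years in 2116–2184: 18 of them.
Feb 29 weekday advances by 5 (mod 7) from one leap year to the next four years later (or differs when a century non-leap intervenes).
Leap-day weekdays: 2116:Sat 2120:Thu✓ 2124:Tue 2128:Sun 2132:Fri 2136:Wed 2140:Mon 2144:Sat 2148:Thu✓ 2152:Tue 2156:Sun 2160:Fri 2164:Wed 2168:Mon 2172:Sat 2176:Thu✓ 2180:Tue 2184:Sun
Thursday: 2120, 2148, 2176 → 3.

3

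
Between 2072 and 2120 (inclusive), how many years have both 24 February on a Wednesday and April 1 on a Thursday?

Check each year's weekday for 24 February and April 1:
  2072: Wed/Fri  2073: Fri/Sat  2074: Sat/Sun  2075: Sun/Mon  2076: Mon/Wed  2077: Wed/Thu ✓  2078: Thu/Fri  2079: Fri/Sat  2080: Sat/Mon  2081: Mon/Tue  2082: Tue/Wed  2083: Wed/Thu ✓  2084: Thu/Sat  2085: Sat/Sun  …(21 more)…  2107: Thu/Fri  2108: Fri/Sun  2109: Sun/Mon  2110: Mon/Tue  2111: Tue/Wed  2112: Wed/Fri  2113: Fri/Sat  2114: Sat/Sun  2115: Sun/Mon  2116: Mon/Wed  2117: Wed/Thu ✓  2118: Thu/Fri  2119: Fri/Sat  2120: Sat/Mon
Both conditions hold in: 2077, 2083, 2094, 2100, 2106, 2117 — 6.

6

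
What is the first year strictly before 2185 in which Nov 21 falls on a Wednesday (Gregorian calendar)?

2181

From one year to the next, a fixed date's weekday advances by 1, or by 2 when a Feb 29 lies between the two dates.
2185: November 21 is Monday.
2184: Sunday (−1)
2183: Friday (−2)
2182: Thursday (−1)
2181: Wednesday (−1)
Nov 21 falls on a Wednesday in 2181.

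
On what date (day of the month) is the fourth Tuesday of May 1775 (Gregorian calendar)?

May 1, 1775 is a Monday, so the first Tuesday is the 2nd.
The fourth Tuesday is 2 + 21 = 23.

23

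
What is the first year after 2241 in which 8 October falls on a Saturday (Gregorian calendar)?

2242

From one year to the next, a fixed date's weekday advances by 1, or by 2 when a Feb 29 lies between the two dates.
2241: October 8 is Friday.
2242: Saturday (+1)
8 October falls on a Saturday in 2242.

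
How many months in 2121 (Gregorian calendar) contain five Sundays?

4

A month of length L has five Sundays iff its first Sunday is on day ≤ L−28 (so day 1–3 in a 31-day month, 1–2 in a 30-day month, day 1 in a leap February).
Checking each month of 2121: Jan starts Wed (31d); Feb starts Sat (28d); Mar starts Sat (31d) ✓; Apr starts Tue (30d); May starts Thu (31d); Jun starts Sun (30d) ✓; Jul starts Tue (31d); Aug starts Fri (31d) ✓; Sep starts Mon (30d); Oct starts Wed (31d); Nov starts Sat (30d) ✓; Dec starts Mon (31d).
Five-Sunday months: March, June, August, November → 4.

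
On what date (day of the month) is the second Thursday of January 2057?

January 1, 2057 is a Monday, so the first Thursday is the 4th.
The second Thursday is 4 + 7 = 11.

11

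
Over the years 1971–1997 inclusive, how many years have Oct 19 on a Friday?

Track Oct 19's weekday year by year (advancing +1, or +2 across a Feb 29):
  1971: Tue  1972: Thu (+2)  1973: Fri (+1) ✓  1974: Sat (+1)  1975: Sun (+1)
  1976: Tue (+2)  1977: Wed (+1)  1978: Thu (+1)  1979: Fri (+1) ✓  1980: Sun (+2)
  1981: Mon (+1)  1982: Tue (+1)  1983: Wed (+1)  1984: Fri (+2) ✓  1985: Sat (+1)
  1986: Sun (+1)  1987: Mon (+1)  1988: Wed (+2)  1989: Thu (+1)  1990: Fri (+1) ✓
  1991: Sat (+1)  1992: Mon (+2)  1993: Tue (+1)  1994: Wed (+1)  1995: Thu (+1)
  1996: Sat (+2)  1997: Sun (+1)
Friday years: 1973, 1979, 1984, 1990 — 4 in total.

4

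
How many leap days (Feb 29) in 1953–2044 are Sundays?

Leap years in 1953–2044: 23 of them.
Feb 29 weekday advances by 5 (mod 7) from one leap year to the next four years later (or differs when a century non-leap intervenes).
Leap-day weekdays: 1956:Wed 1960:Mon 1964:Sat 1968:Thu 1972:Tue 1976:Sun✓ 1980:Fri 1984:Wed 1988:Mon 1992:Sat 1996:Thu 2000:Tue 2004:Sun✓ 2008:Fri 2012:Wed 2016:Mon 2020:Sat 2024:Thu 2028:Tue 2032:Sun✓ 2036:Fri 2040:Wed 2044:Mon
Sunday: 1976, 2004, 2032 → 3.

3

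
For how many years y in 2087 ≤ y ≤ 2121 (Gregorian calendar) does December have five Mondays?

15

December has 31 days; it has five Mondays when Monday falls among the first (month-length − 28) days — i.e. when December 1 is one of Monday/Sunday/Saturday.
December 1 by year: 2087:Mon✓ 2088:Wed 2089:Thu 2090:Fri 2091:Sat✓ 2092:Mon✓ 2093:Tue 2094:Wed 2095:Thu 2096:Sat✓ 2097:Sun✓ 2098:Mon✓ 2099:Tue 2100:Wed 2101:Thu …(5 more)… 2107:Thu 2108:Sat✓ 2109:Sun✓ 2110:Mon✓ 2111:Tue 2112:Thu 2113:Fri 2114:Sat✓ 2115:Sun✓ 2116:Tue 2117:Wed 2118:Thu 2119:Fri 2120:Sun✓ 2121:Mon✓
Years with five Mondays: 2087, 2091, 2092, 2096, 2097, 2098, 2103, 2104, 2108, 2109, 2110, 2114, 2115, 2120, 2121 → 15.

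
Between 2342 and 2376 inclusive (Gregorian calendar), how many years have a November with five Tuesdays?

November has 30 days; it has five Tuesdays when Tuesday falls among the first (month-length − 28) days — i.e. when November 1 is one of Tuesday/Monday.
November 1 by year: 2342:Sun 2343:Mon✓ 2344:Wed 2345:Thu 2346:Fri 2347:Sat 2348:Mon✓ 2349:Tue✓ 2350:Wed 2351:Thu 2352:Sat 2353:Sun 2354:Mon✓ 2355:Tue✓ 2356:Thu …(5 more)… 2362:Thu 2363:Fri 2364:Sun 2365:Mon✓ 2366:Tue✓ 2367:Wed 2368:Fri 2369:Sat 2370:Sun 2371:Mon✓ 2372:Wed 2373:Thu 2374:Fri 2375:Sat 2376:Mon✓
Years with five Tuesdays: 2343, 2348, 2349, 2354, 2355, 2360, 2365, 2366, 2371, 2376 → 10.

10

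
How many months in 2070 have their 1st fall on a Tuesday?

2

Check the 1st of each month of 2070: Jan 1: Wed, Feb 1: Sat, Mar 1: Sat, Apr 1: Tue, May 1: Thu, Jun 1: Sun, Jul 1: Tue, Aug 1: Fri, Sep 1: Mon, Oct 1: Wed, Nov 1: Sat, Dec 1: Mon.
Tuesday occurs in April, July — 2 months.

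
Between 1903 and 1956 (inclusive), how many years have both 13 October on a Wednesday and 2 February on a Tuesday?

Check each year's weekday for 13 October and 2 February:
  1903: Tue/Mon  1904: Thu/Tue  1905: Fri/Thu  1906: Sat/Fri  1907: Sun/Sat  1908: Tue/Sun  1909: Wed/Tue ✓  1910: Thu/Wed  1911: Fri/Thu  1912: Sun/Fri  1913: Mon/Sun  1914: Tue/Mon  1915: Wed/Tue ✓  1916: Fri/Wed  …(26 more)…  1943: Wed/Tue ✓  1944: Fri/Wed  1945: Sat/Fri  1946: Sun/Sat  1947: Mon/Sun  1948: Wed/Mon  1949: Thu/Wed  1950: Fri/Thu  1951: Sat/Fri  1952: Mon/Sat  1953: Tue/Mon  1954: Wed/Tue ✓  1955: Thu/Wed  1956: Sat/Thu
Both conditions hold in: 1909, 1915, 1926, 1937, 1943, 1954 — 6.

6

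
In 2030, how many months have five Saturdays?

4

A month of length L has five Saturdays iff its first Saturday is on day ≤ L−28 (so day 1–3 in a 31-day month, 1–2 in a 30-day month, day 1 in a leap February).
Checking each month of 2030: Jan starts Tue (31d); Feb starts Fri (28d); Mar starts Fri (31d) ✓; Apr starts Mon (30d); May starts Wed (31d); Jun starts Sat (30d) ✓; Jul starts Mon (31d); Aug starts Thu (31d) ✓; Sep starts Sun (30d); Oct starts Tue (31d); Nov starts Fri (30d) ✓; Dec starts Sun (31d).
Five-Saturday months: March, June, August, November → 4.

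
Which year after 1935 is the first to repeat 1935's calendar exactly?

Two years share a calendar iff Jan 1 falls on the same weekday and both are leap or both are common. 1935: Jan 1 is Tuesday, common year.
1936: Jan 1 Wednesday, leap
1937: Jan 1 Friday, common
1938: Jan 1 Saturday, common
1939: Jan 1 Sunday, common
1940: Jan 1 Monday, leap
1941: Jan 1 Wednesday, common
1942: Jan 1 Thursday, common
1943: Jan 1 Friday, common
1944: Jan 1 Saturday, leap
1945: Jan 1 Monday, common
1946: Jan 1 Tuesday, common
1946 matches on both conditions.

1946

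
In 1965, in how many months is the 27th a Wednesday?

Check the 27th of each month of 1965: Jan 27: Wed, Feb 27: Sat, Mar 27: Sat, Apr 27: Tue, May 27: Thu, Jun 27: Sun, Jul 27: Tue, Aug 27: Fri, Sep 27: Mon, Oct 27: Wed, Nov 27: Sat, Dec 27: Mon.
Wednesday occurs in January, October — 2 months.

2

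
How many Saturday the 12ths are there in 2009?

Check the 12th of each month of 2009: Jan 12: Mon, Feb 12: Thu, Mar 12: Thu, Apr 12: Sun, May 12: Tue, Jun 12: Fri, Jul 12: Sun, Aug 12: Wed, Sep 12: Sat, Oct 12: Mon, Nov 12: Thu, Dec 12: Sat.
Saturday occurs in September, December — 2 months.

2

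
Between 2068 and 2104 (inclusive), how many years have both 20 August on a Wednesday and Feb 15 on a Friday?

2

Check each year's weekday for 20 August and Feb 15:
  2068: Mon/Wed  2069: Tue/Fri  2070: Wed/Sat  2071: Thu/Sun  2072: Sat/Mon  2073: Sun/Wed  2074: Mon/Thu  2075: Tue/Fri  2076: Thu/Sat  2077: Fri/Mon  2078: Sat/Tue  2079: Sun/Wed  2080: Tue/Thu  2081: Wed/Sat  …(9 more)…  2091: Mon/Thu  2092: Wed/Fri ✓  2093: Thu/Sun  2094: Fri/Mon  2095: Sat/Tue  2096: Mon/Wed  2097: Tue/Fri  2098: Wed/Sat  2099: Thu/Sun  2100: Fri/Mon  2101: Sat/Tue  2102: Sun/Wed  2103: Mon/Thu  2104: Wed/Fri ✓
Both conditions hold in: 2092, 2104 — 2.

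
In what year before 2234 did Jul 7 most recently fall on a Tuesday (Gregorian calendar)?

From one year to the next, a fixed date's weekday advances by 1, or by 2 when a Feb 29 lies between the two dates.
2234: July 7 is Monday.
2233: Sunday (−1)
2232: Saturday (−1)
2231: Thursday (−2)
2230: Wednesday (−1)
2229: Tuesday (−1)
Jul 7 falls on a Tuesday in 2229.

2229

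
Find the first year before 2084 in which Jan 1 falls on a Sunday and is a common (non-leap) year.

2079

Jan 1 advances by 2 weekdays after a leap year and by 1 after a common year.
2084: Jan 1 is Saturday (leap).
2083: Friday
2082: Thursday
2081: Wednesday
2080: Monday (leap)
2079: Sunday
2079 begins on a Sunday and is a common year.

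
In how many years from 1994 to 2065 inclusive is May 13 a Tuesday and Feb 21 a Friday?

Check each year's weekday for May 13 and Feb 21:
  1994: Fri/Mon  1995: Sat/Tue  1996: Mon/Wed  1997: Tue/Fri ✓  1998: Wed/Sat  1999: Thu/Sun  2000: Sat/Mon  2001: Sun/Wed  2002: Mon/Thu  2003: Tue/Fri ✓  2004: Thu/Sat  2005: Fri/Mon  2006: Sat/Tue  2007: Sun/Wed  …(44 more)…  2052: Mon/Wed  2053: Tue/Fri ✓  2054: Wed/Sat  2055: Thu/Sun  2056: Sat/Mon  2057: Sun/Wed  2058: Mon/Thu  2059: Tue/Fri ✓  2060: Thu/Sat  2061: Fri/Mon  2062: Sat/Tue  2063: Sun/Wed  2064: Tue/Thu  2065: Wed/Sat
Both conditions hold in: 1997, 2003, 2014, 2025, 2031, 2042, 2053, 2059 — 8.

8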